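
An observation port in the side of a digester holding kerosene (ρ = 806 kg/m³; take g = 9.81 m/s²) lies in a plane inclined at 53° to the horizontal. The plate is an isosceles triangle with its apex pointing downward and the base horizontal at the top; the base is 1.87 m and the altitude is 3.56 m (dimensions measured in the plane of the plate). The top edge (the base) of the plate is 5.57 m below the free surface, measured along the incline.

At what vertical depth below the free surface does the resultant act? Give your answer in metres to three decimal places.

γ = ρg = 806 × 9.81 / 1000 = 7.90686 kN/m³.
Let θ = 53° be the plate's angle to the horizontal; measure y along the incline from where the plane meets the free surface. Vertical depth h = y·sinθ with sinθ = 0.798636.
With the apex down, the centroid sits h/3 = 3.56/3 = 1.18667 m below the base (the top edge), so y_c = 5.57 + 1.18667 = 6.75667 m and h_c = 6.75667 × 0.798636 = 5.39612 m.
A = ½ × 1.87 × 3.56 = 3.3286 m².
Resultant F = γ·h_c·A = 7.90686 × 5.39612 × 3.3286 = 142.019 kN.
I_c = b·h³/36 = 1.87 × 3.56³/36 = 2.34363 m⁴.
Centre of pressure: y_p = y_c + I_c/(y_c·A) = 6.75667 + 2.34363/(6.75667 × 3.3286) = 6.75667 + 0.104206 = 6.86088 m along the plane.
Vertically, h_p = y_p·sinθ = 6.86088 × 0.798636 = 5.47935 m.

h_p = 5.479 m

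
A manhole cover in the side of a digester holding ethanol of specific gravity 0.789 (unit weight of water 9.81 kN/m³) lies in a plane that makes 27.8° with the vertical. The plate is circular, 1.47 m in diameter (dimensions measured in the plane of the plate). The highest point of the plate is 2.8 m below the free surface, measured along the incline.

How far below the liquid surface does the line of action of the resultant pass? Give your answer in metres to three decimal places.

h_p = 3.161 m

γ = 0.789 × 9.81 = 7.74009 kN/m³.
The plate makes 27.8° with the vertical, i.e. θ = 90° − 27.8° = 62.2° to the horizontal. Measuring y along the incline from the free-surface line, vertical depth h = y·sinθ with sinθ = 0.884581.
The centroid is at the centre, 0.735 m below the top of the plate, so y_c = 2.8 + 0.735 = 3.535 m and h_c = 3.535 × 0.884581 = 3.12699 m.
A = π(0.735)² = 1.69717 m².
Resultant F = γ·h_c·A = 7.74009 × 3.12699 × 1.69717 = 41.0769 kN.
I_c = πr⁴/4 = π × 0.735⁴/4 = 0.229213 m⁴.
Centre of pressure: y_p = y_c + I_c/(y_c·A) = 3.535 + 0.229213/(3.535 × 1.69717) = 3.535 + 0.0382054 = 3.57321 m along the plane.
Vertically, h_p = y_p·sinθ = 3.57321 × 0.884581 = 3.16079 m.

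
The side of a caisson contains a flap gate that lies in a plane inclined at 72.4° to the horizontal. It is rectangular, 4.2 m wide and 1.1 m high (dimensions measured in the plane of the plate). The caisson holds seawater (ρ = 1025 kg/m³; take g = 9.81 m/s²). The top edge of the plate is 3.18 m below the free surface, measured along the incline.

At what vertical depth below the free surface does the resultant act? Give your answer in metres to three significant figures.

γ = ρg = 1025 × 9.81 / 1000 = 10.05525 kN/m³.
Let θ = 72.4° be the plate's angle to the horizontal; measure y along the incline from where the plane meets the free surface. Vertical depth h = y·sinθ with sinθ = 0.953191.
The centroid lies 1.1/2 = 0.55 m below the top edge, so y_c = 3.18 + 0.55 = 3.73 m and h_c = 3.73 × 0.953191 = 3.5554 m.
A = 4.2 × 1.1 = 4.62 m².
Resultant F = γ·h_c·A = 10.05525 × 3.5554 × 4.62 = 165.167 kN.
I_c = b·h³/12 = 4.2 × 1.1³/12 = 0.46585 m⁴.
Centre of pressure: y_p = y_c + I_c/(y_c·A) = 3.73 + 0.46585/(3.73 × 4.62) = 3.73 + 0.0270331 = 3.75703 m along the plane.
Vertically, h_p = y_p·sinθ = 3.75703 × 0.953191 = 3.58117 m.

h_p = 3.58 m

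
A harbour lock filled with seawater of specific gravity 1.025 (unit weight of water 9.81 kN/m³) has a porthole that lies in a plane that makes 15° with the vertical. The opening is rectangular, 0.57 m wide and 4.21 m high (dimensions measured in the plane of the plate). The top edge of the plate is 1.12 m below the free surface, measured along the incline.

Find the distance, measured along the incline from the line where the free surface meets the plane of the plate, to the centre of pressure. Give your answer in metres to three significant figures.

γ = 1.025 × 9.81 = 10.05525 kN/m³.
The plate makes 15° with the vertical, i.e. θ = 90° − 15° = 75° to the horizontal. Measuring y along the incline from the free-surface line, vertical depth h = y·sinθ with sinθ = 0.965926.
The centroid lies 4.21/2 = 2.105 m below the top edge, so y_c = 1.12 + 2.105 = 3.225 m and h_c = 3.225 × 0.965926 = 3.11511 m.
A = 0.57 × 4.21 = 2.3997 m².
Resultant F = γ·h_c·A = 10.05525 × 3.11511 × 2.3997 = 75.1663 kN.
I_c = b·h³/12 = 0.57 × 4.21³/12 = 3.54438 m⁴.
Centre of pressure: y_p = y_c + I_c/(y_c·A) = 3.225 + 3.54438/(3.225 × 2.3997) = 3.225 + 0.457987 = 3.68299 m along the plane.

y_p = 3.68 m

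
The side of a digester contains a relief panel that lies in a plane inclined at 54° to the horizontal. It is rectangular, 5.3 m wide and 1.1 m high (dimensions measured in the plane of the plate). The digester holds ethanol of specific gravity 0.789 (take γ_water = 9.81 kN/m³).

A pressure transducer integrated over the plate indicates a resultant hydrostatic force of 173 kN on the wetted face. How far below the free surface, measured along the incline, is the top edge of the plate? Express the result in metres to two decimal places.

γ = 0.789 × 9.81 = 7.74009 kN/m³.
A = 5.3 × 1.1 = 5.83 m².
From F = γ·h_c·A, the centroid depth is h_c = 173/(7.74009 × 5.83) = 3.83382 m.
Let θ = 54° be the plate's angle to the horizontal; measure y along the incline from where the plane meets the free surface. Vertical depth h = y·sinθ with sinθ = 0.809017.
Along the incline, y_c = h_c/sinθ = 3.83382/0.809017 = 4.73886 m.
The centroid lies 1.1/2 = 0.55 m below the top edge, so the top edge sits at y_top = 4.73886 − 0.55 = 4.18886 m along the incline.

y_top ≈ 4.19 m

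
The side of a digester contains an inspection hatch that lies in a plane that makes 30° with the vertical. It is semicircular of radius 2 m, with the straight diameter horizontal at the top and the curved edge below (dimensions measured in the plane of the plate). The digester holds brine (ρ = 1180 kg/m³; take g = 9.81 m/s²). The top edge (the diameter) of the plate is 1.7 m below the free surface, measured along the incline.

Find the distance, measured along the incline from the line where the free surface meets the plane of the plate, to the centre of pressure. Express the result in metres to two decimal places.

y_p = 2.66 m

γ = ρg = 1180 × 9.81 / 1000 = 11.5758 kN/m³.
The plate makes 30° with the vertical, i.e. θ = 90° − 30° = 60° to the horizontal. Measuring y along the incline from the free-surface line, vertical depth h = y·sinθ with sinθ = 0.866025.
The centroid of a semicircle lies 4r/(3π) = 0.848826 m from the diameter, here below the top edge, so y_c = 1.7 + 0.848826 = 2.54883 m and h_c = 2.54883 × 0.866025 = 2.20735 m.
A = πr²/2 = π × 2²/2 = 6.28319 m².
Resultant F = γ·h_c·A = 11.5758 × 2.20735 × 6.28319 = 160.547 kN.
I_c = (π/8 − 8/(9π))·r⁴ = 0.109757 × 2⁴ = 1.75611 m⁴.
Centre of pressure: y_p = y_c + I_c/(y_c·A) = 2.54883 + 1.75611/(2.54883 × 6.28319) = 2.54883 + 0.109656 = 2.65849 m along the plane.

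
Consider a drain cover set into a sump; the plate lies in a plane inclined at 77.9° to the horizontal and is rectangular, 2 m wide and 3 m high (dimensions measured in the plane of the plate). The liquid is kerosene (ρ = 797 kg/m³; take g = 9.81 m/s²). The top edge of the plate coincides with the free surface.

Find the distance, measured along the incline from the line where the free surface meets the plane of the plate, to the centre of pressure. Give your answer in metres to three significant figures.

γ = ρg = 797 × 9.81 / 1000 = 7.81857 kN/m³.
Let θ = 77.9° be the plate's angle to the horizontal; measure y along the incline from where the plane meets the free surface. Vertical depth h = y·sinθ with sinθ = 0.977783.
The centroid lies 3/2 = 1.5 m below the top edge, so y_c = 1.5 m and h_c = 1.5 × 0.977783 = 1.46667 m.
A = 2 × 3 = 6 m².
Resultant F = γ·h_c·A = 7.81857 × 1.46667 × 6 = 68.8036 kN.
I_c = b·h³/12 = 2 × 3³/12 = 4.5 m⁴.
Centre of pressure: y_p = y_c + I_c/(y_c·A) = 1.5 + 4.5/(1.5 × 6) = 1.5 + 0.5 = 2 m along the plane.

y_p = 2.00 m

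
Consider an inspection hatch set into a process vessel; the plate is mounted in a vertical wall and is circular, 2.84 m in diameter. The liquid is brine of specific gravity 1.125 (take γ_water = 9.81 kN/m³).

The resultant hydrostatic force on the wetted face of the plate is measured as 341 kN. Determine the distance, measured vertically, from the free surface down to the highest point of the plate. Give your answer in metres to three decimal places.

d_top ≈ 3.458 m

γ = 1.125 × 9.81 = 11.03625 kN/m³.
A = π(1.42)² = 6.33471 m².
From F = γ·h_c·A, the centroid depth is h_c = 341/(11.03625 × 6.33471) = 4.8776 m.
The centroid is at the centre, 1.42 m below the top of the plate, so the highest point sits at h_top = 4.8776 − 1.42 = 3.4576 m below the surface.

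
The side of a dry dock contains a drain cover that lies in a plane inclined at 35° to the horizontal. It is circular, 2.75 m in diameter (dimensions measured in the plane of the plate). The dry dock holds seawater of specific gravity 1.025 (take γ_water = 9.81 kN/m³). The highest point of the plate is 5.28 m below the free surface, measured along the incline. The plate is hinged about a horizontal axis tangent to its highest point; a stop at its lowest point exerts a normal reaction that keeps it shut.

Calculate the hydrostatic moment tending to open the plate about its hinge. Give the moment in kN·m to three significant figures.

γ = 1.025 × 9.81 = 10.05525 kN/m³.
Let θ = 35° be the plate's angle to the horizontal; measure y along the incline from where the plane meets the free surface. Vertical depth h = y·sinθ with sinθ = 0.573576.
The centroid is at the centre, 1.375 m below the top of the plate, so y_c = 5.28 + 1.375 = 6.655 m and h_c = 6.655 × 0.573576 = 3.81715 m.
A = π(1.375)² = 5.93957 m².
Resultant F = γ·h_c·A = 10.05525 × 3.81715 × 5.93957 = 227.975 kN.
I_c = πr⁴/4 = π × 1.375⁴/4 = 2.80738 m⁴.
Centre of pressure: y_p = y_c + I_c/(y_c·A) = 6.655 + 2.80738/(6.655 × 5.93957) = 6.655 + 0.0710229 = 6.72602 m along the plane.
The resultant acts 1.375 + 0.0710229 = 1.44602 m (along the plate) below the hinge at the top edge, so the moment about the hinge is M = F × 1.44602 = 227.975 × 1.44602 = 329.656 kN·m.

M ≈ 330 kN·m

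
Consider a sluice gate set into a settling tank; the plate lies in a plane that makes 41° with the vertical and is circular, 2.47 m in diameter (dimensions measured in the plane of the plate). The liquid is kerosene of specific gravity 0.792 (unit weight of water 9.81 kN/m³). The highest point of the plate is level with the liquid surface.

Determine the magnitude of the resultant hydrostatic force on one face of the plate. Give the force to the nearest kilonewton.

F ≈ 35 kN

γ = 0.792 × 9.81 = 7.76952 kN/m³.
The plate makes 41° with the vertical, i.e. θ = 90° − 41° = 49° to the horizontal. Measuring y along the incline from the free-surface line, vertical depth h = y·sinθ with sinθ = 0.754710.
The centroid is at the centre, 1.235 m below the top of the plate, so y_c = 1.235 m and h_c = 1.235 × 0.754710 = 0.932067 m.
A = π(1.235)² = 4.79164 m².
Resultant F = γ·h_c·A = 7.76952 × 0.932067 × 4.79164 = 34.6997 kN.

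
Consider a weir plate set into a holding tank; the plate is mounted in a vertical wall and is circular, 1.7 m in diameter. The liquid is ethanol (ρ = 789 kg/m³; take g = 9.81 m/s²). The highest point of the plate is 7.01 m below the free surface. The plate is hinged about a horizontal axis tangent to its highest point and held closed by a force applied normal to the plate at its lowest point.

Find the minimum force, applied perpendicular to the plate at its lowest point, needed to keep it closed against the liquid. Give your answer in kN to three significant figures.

γ = ρg = 789 × 9.81 / 1000 = 7.74009 kN/m³.
The centroid is at the centre, 0.85 m below the top of the plate, so the centroid depth is h_c = 7.01 + 0.85 = 7.86 m.
A = π(0.85)² = 2.2698 m².
Resultant F = γ·h_c·A = 7.74009 × 7.86 × 2.2698 = 138.088 kN.
I_c = πr⁴/4 = π × 0.85⁴/4 = 0.409983 m⁴.
Centre of pressure: y_p = y_c + I_c/(y_c·A) = 7.86 + 0.409983/(7.86 × 2.2698) = 7.86 + 0.0229803 = 7.88298 m along the plane.
The resultant acts 0.85 + 0.0229803 = 0.87298 m (along the plate) below the hinge at the top edge, so the moment about the hinge is M = F × 0.87298 = 138.088 × 0.87298 = 120.548 kN·m.
A normal force at the bottom, 1.7 m from the hinge, must supply this moment: P = 120.548/1.7 = 70.9106 kN.

P ≈ 70.9 kN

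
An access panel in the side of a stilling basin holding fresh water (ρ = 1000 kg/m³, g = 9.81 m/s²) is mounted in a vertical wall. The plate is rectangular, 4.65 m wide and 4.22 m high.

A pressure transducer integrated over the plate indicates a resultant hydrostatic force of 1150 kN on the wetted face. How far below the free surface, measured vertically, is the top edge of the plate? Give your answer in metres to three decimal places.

γ = ρg = 1000 × 9.81 = 9810 N/m³ = 9.81 kN/m³.
A = 4.65 × 4.22 = 19.623 m².
From F = γ·h_c·A, the centroid depth is h_c = 1150/(9.81 × 19.623) = 5.97398 m.
The centroid lies 4.22/2 = 2.11 m below the top edge, so the top edge sits at h_top = 5.97398 − 2.11 = 3.86398 m below the surface.

d_top ≈ 3.864 m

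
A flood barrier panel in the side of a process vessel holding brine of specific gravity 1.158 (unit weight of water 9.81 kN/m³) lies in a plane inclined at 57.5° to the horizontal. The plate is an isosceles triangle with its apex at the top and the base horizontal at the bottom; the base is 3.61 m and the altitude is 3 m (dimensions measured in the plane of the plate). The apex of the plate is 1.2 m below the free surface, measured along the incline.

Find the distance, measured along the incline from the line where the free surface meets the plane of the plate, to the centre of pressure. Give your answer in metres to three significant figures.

y_p = 3.36 m

γ = 1.158 × 9.81 = 11.35998 kN/m³.
Let θ = 57.5° be the plate's angle to the horizontal; measure y along the incline from where the plane meets the free surface. Vertical depth h = y·sinθ with sinθ = 0.843391.
With the apex up, the centroid sits 2h/3 = 2 × 3/3 = 2 m below the apex, so y_c = 1.2 + 2 = 3.2 m and h_c = 3.2 × 0.843391 = 2.69885 m.
A = ½ × 3.61 × 3 = 5.415 m².
Resultant F = γ·h_c·A = 11.35998 × 2.69885 × 5.415 = 166.018 kN.
I_c = b·h³/36 = 3.61 × 3³/36 = 2.7075 m⁴.
Centre of pressure: y_p = y_c + I_c/(y_c·A) = 3.2 + 2.7075/(3.2 × 5.415) = 3.2 + 0.15625 = 3.35625 m along the plane.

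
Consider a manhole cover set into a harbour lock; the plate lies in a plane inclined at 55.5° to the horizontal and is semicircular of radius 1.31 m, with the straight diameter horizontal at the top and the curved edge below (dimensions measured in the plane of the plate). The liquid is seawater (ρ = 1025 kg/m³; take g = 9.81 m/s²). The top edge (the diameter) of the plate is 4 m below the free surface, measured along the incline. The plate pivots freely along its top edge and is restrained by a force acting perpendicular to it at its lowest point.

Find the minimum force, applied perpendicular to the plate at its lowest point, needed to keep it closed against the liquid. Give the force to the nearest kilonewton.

P ≈ 45 kN

γ = ρg = 1025 × 9.81 / 1000 = 10.05525 kN/m³.
Let θ = 55.5° be the plate's angle to the horizontal; measure y along the incline from where the plane meets the free surface. Vertical depth h = y·sinθ with sinθ = 0.824126.
The centroid of a semicircle lies 4r/(3π) = 0.555981 m from the diameter, here below the top edge, so y_c = 4 + 0.555981 = 4.55598 m and h_c = 4.55598 × 0.824126 = 3.7547 m.
A = πr²/2 = π × 1.31²/2 = 2.69564 m².
Resultant F = γ·h_c·A = 10.05525 × 3.7547 × 2.69564 = 101.772 kN.
I_c = (π/8 − 8/(9π))·r⁴ = 0.109757 × 1.31⁴ = 0.323234 m⁴.
Centre of pressure: y_p = y_c + I_c/(y_c·A) = 4.55598 + 0.323234/(4.55598 × 2.69564) = 4.55598 + 0.0263192 = 4.5823 m along the plane.
The resultant acts 0.555981 + 0.0263192 = 0.5823 m (along the plate) below the hinge at the top edge, so the moment about the hinge is M = F × 0.5823 = 101.772 × 0.5823 = 59.2618 kN·m.
A normal force at the bottom, 1.31 m from the hinge, must supply this moment: P = 59.2618/1.31 = 45.238 kN.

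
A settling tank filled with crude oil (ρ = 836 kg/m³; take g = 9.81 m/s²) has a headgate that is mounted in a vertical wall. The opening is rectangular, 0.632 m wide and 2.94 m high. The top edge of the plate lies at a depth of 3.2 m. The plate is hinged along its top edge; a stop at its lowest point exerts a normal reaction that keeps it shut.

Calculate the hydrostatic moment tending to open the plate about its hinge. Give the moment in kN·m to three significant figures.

γ = ρg = 836 × 9.81 / 1000 = 8.20116 kN/m³.
The centroid lies 2.94/2 = 1.47 m below the top edge, so the centroid depth is h_c = 3.2 + 1.47 = 4.67 m.
A = 0.632 × 2.94 = 1.85808 m².
Resultant F = γ·h_c·A = 8.20116 × 4.67 × 1.85808 = 71.1634 kN.
I_c = b·h³/12 = 0.632 × 2.94³/12 = 1.33838 m⁴.
Centre of pressure: y_p = y_c + I_c/(y_c·A) = 4.67 + 1.33838/(4.67 × 1.85808) = 4.67 + 0.15424 = 4.82424 m along the plane.
The resultant acts 1.47 + 0.15424 = 1.62424 m (along the plate) below the hinge at the top edge, so the moment about the hinge is M = F × 1.62424 = 71.1634 × 1.62424 = 115.586 kN·m.

M ≈ 116 kN·m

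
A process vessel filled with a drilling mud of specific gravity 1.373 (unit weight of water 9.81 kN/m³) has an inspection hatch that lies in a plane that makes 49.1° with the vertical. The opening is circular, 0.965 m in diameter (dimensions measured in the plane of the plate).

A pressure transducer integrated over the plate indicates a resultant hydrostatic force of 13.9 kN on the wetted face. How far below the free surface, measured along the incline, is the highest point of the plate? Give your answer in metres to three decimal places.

y_top ≈ 1.673 m

γ = 1.373 × 9.81 = 13.46913 kN/m³.
A = π(0.4825)² = 0.731382 m².
From F = γ·h_c·A, the centroid depth is h_c = 13.9/(13.46913 × 0.731382) = 1.41101 m.
The plate makes 49.1° with the vertical, i.e. θ = 90° − 49.1° = 40.9° to the horizontal. Measuring y along the incline from the free-surface line, vertical depth h = y·sinθ with sinθ = 0.654741.
Along the incline, y_c = h_c/sinθ = 1.41101/0.654741 = 2.15507 m.
The centroid is at the centre, 0.4825 m below the top of the plate, so the highest point sits at y_top = 2.15507 − 0.4825 = 1.67257 m along the incline.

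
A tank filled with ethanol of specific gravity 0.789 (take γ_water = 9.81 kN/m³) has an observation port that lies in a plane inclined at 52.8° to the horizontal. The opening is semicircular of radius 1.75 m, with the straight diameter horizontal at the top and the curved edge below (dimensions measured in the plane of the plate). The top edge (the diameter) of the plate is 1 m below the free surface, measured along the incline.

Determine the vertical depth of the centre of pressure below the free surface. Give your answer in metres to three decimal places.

h_p = 1.486 m

γ = 0.789 × 9.81 = 7.74009 kN/m³.
Let θ = 52.8° be the plate's angle to the horizontal; measure y along the incline from where the plane meets the free surface. Vertical depth h = y·sinθ with sinθ = 0.796530.
The centroid of a semicircle lies 4r/(3π) = 0.742723 m from the diameter, here below the top edge, so y_c = 1 + 0.742723 = 1.74272 m and h_c = 1.74272 × 0.796530 = 1.38813 m.
A = πr²/2 = π × 1.75²/2 = 4.81056 m².
Resultant F = γ·h_c·A = 7.74009 × 1.38813 × 4.81056 = 51.6859 kN.
I_c = (π/8 − 8/(9π))·r⁴ = 0.109757 × 1.75⁴ = 1.0294 m⁴.
Centre of pressure: y_p = y_c + I_c/(y_c·A) = 1.74272 + 1.0294/(1.74272 × 4.81056) = 1.74272 + 0.122789 = 1.86551 m along the plane.
Vertically, h_p = y_p·sinθ = 1.86551 × 0.796530 = 1.48593 m.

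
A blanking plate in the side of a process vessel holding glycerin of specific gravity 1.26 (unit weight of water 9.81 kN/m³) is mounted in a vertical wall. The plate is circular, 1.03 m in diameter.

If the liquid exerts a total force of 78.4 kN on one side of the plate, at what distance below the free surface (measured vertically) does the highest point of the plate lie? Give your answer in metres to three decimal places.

γ = 1.26 × 9.81 = 12.3606 kN/m³.
A = π(0.515)² = 0.833229 m².
From F = γ·h_c·A, the centroid depth is h_c = 78.4/(12.3606 × 0.833229) = 7.61223 m.
The centroid is at the centre, 0.515 m below the top of the plate, so the highest point sits at h_top = 7.61223 − 0.515 = 7.09723 m below the surface.

d_top ≈ 7.097 m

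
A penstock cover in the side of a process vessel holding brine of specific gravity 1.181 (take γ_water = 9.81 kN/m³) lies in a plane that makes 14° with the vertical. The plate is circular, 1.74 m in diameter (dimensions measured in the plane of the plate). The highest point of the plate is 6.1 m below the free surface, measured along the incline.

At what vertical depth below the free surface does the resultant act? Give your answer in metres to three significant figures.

h_p = 6.79 m

γ = 1.181 × 9.81 = 11.58561 kN/m³.
The plate makes 14° with the vertical, i.e. θ = 90° − 14° = 76° to the horizontal. Measuring y along the incline from the free-surface line, vertical depth h = y·sinθ with sinθ = 0.970296.
The centroid is at the centre, 0.87 m below the top of the plate, so y_c = 6.1 + 0.87 = 6.97 m and h_c = 6.97 × 0.970296 = 6.76296 m.
A = π(0.87)² = 2.37787 m².
Resultant F = γ·h_c·A = 11.58561 × 6.76296 × 2.37787 = 186.313 kN.
I_c = πr⁴/4 = π × 0.87⁴/4 = 0.449953 m⁴.
Centre of pressure: y_p = y_c + I_c/(y_c·A) = 6.97 + 0.449953/(6.97 × 2.37787) = 6.97 + 0.0271485 = 6.99715 m along the plane.
Vertically, h_p = y_p·sinθ = 6.99715 × 0.970296 = 6.78931 m.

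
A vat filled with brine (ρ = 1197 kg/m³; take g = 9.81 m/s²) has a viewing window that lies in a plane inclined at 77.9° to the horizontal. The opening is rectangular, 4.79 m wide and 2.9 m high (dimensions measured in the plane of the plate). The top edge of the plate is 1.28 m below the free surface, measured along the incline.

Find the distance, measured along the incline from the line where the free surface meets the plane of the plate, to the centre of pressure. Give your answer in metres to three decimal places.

y_p = 2.987 m

γ = ρg = 1197 × 9.81 / 1000 = 11.74257 kN/m³.
Let θ = 77.9° be the plate's angle to the horizontal; measure y along the incline from where the plane meets the free surface. Vertical depth h = y·sinθ with sinθ = 0.977783.
The centroid lies 2.9/2 = 1.45 m below the top edge, so y_c = 1.28 + 1.45 = 2.73 m and h_c = 2.73 × 0.977783 = 2.66935 m.
A = 4.79 × 2.9 = 13.891 m².
Resultant F = γ·h_c·A = 11.74257 × 2.66935 × 13.891 = 435.414 kN.
I_c = b·h³/12 = 4.79 × 2.9³/12 = 9.73528 m⁴.
Centre of pressure: y_p = y_c + I_c/(y_c·A) = 2.73 + 9.73528/(2.73 × 13.891) = 2.73 + 0.256716 = 2.98672 m along the plane.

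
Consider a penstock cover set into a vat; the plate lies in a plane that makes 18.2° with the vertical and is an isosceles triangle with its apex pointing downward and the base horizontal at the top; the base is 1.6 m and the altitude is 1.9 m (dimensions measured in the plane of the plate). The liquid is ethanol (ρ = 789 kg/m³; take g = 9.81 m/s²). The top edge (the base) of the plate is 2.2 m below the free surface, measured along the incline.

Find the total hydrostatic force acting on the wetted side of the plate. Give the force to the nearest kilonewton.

γ = ρg = 789 × 9.81 / 1000 = 7.74009 kN/m³.
The plate makes 18.2° with the vertical, i.e. θ = 90° − 18.2° = 71.8° to the horizontal. Measuring y along the incline from the free-surface line, vertical depth h = y·sinθ with sinθ = 0.949972.
With the apex down, the centroid sits h/3 = 1.9/3 = 0.633333 m below the base (the top edge), so y_c = 2.2 + 0.633333 = 2.83333 m and h_c = 2.83333 × 0.949972 = 2.69158 m.
A = ½ × 1.6 × 1.9 = 1.52 m².
Resultant F = γ·h_c·A = 7.74009 × 2.69158 × 1.52 = 31.6663 kN.

F ≈ 32 kN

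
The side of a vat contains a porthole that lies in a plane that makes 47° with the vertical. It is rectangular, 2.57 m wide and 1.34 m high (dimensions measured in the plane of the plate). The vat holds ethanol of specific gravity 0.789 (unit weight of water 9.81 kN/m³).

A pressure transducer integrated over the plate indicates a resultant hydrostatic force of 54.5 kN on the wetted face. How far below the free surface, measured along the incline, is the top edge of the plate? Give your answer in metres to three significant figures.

γ = 0.789 × 9.81 = 7.74009 kN/m³.
A = 2.57 × 1.34 = 3.4438 m².
From F = γ·h_c·A, the centroid depth is h_c = 54.5/(7.74009 × 3.4438) = 2.04462 m.
The plate makes 47° with the vertical, i.e. θ = 90° − 47° = 43° to the horizontal. Measuring y along the incline from the free-surface line, vertical depth h = y·sinθ with sinθ = 0.681998.
Along the incline, y_c = h_c/sinθ = 2.04462/0.681998 = 2.99799 m.
The centroid lies 1.34/2 = 0.67 m below the top edge, so the top edge sits at y_top = 2.99799 − 0.67 = 2.32799 m along the incline.

y_top ≈ 2.33 m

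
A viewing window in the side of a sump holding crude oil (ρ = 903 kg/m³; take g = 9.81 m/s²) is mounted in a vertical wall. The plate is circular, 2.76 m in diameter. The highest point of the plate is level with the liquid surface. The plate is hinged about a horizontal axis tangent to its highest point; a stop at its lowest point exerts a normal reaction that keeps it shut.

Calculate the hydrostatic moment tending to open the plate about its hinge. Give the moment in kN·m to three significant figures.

M ≈ 126 kN·m

γ = ρg = 903 × 9.81 / 1000 = 8.85843 kN/m³.
The centroid is at the centre, 1.38 m below the top of the plate, so the centroid depth is h_c = 1.38 m.
A = π(1.38)² = 5.98285 m².
Resultant F = γ·h_c·A = 8.85843 × 1.38 × 5.98285 = 73.1381 kN.
I_c = πr⁴/4 = π × 1.38⁴/4 = 2.84843 m⁴.
Centre of pressure: y_p = y_c + I_c/(y_c·A) = 1.38 + 2.84843/(1.38 × 5.98285) = 1.38 + 0.344999 = 1.725 m along the plane.
The resultant acts 1.38 + 0.344999 = 1.725 m (along the plate) below the hinge at the top edge, so the moment about the hinge is M = F × 1.725 = 73.1381 × 1.725 = 126.163 kN·m.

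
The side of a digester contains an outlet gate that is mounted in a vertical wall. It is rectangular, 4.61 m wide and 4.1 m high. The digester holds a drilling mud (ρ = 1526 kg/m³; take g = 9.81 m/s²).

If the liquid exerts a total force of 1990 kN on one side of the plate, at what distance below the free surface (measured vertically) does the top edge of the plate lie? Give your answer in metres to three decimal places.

γ = ρg = 1526 × 9.81 / 1000 = 14.97006 kN/m³.
A = 4.61 × 4.1 = 18.901 m².
From F = γ·h_c·A, the centroid depth is h_c = 1990/(14.97006 × 18.901) = 7.03307 m.
The centroid lies 4.1/2 = 2.05 m below the top edge, so the top edge sits at h_top = 7.03307 − 2.05 = 4.98307 m below the surface.

d_top ≈ 4.983 m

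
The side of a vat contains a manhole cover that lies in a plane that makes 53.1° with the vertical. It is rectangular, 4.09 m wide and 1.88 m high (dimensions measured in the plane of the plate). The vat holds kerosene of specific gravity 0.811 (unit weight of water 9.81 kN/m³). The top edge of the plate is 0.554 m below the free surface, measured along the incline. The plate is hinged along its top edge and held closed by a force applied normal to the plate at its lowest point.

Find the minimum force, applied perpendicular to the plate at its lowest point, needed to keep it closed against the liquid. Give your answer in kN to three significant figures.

P ≈ 33.2 kN

γ = 0.811 × 9.81 = 7.95591 kN/m³.
The plate makes 53.1° with the vertical, i.e. θ = 90° − 53.1° = 36.9° to the horizontal. Measuring y along the incline from the free-surface line, vertical depth h = y·sinθ with sinθ = 0.600420.
The centroid lies 1.88/2 = 0.94 m below the top edge, so y_c = 0.554 + 0.94 = 1.494 m and h_c = 1.494 × 0.600420 = 0.897027 m.
A = 4.09 × 1.88 = 7.6892 m².
Resultant F = γ·h_c·A = 7.95591 × 0.897027 × 7.6892 = 54.8753 kN.
I_c = b·h³/12 = 4.09 × 1.88³/12 = 2.26473 m⁴.
Centre of pressure: y_p = y_c + I_c/(y_c·A) = 1.494 + 2.26473/(1.494 × 7.6892) = 1.494 + 0.197145 = 1.69114 m along the plane.
The resultant acts 0.94 + 0.197145 = 1.13714 m (along the plate) below the hinge at the top edge, so the moment about the hinge is M = F × 1.13714 = 54.8753 × 1.13714 = 62.4009 kN·m.
A normal force at the bottom, 1.88 m from the hinge, must supply this moment: P = 62.4009/1.88 = 33.192 kN.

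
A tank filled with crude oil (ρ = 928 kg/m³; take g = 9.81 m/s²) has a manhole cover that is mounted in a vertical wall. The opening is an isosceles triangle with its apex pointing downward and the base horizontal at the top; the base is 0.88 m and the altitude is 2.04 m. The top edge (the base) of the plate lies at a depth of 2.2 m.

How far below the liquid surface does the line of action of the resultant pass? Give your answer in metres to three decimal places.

γ = ρg = 928 × 9.81 / 1000 = 9.10368 kN/m³.
With the apex down, the centroid sits h/3 = 2.04/3 = 0.68 m below the base (the top edge), so the centroid depth is h_c = 2.2 + 0.68 = 2.88 m.
A = ½ × 0.88 × 2.04 = 0.8976 m².
Resultant F = γ·h_c·A = 9.10368 × 2.88 × 0.8976 = 23.5338 kN.
I_c = b·h³/36 = 0.88 × 2.04³/36 = 0.207525 m⁴.
Centre of pressure: y_p = y_c + I_c/(y_c·A) = 2.88 + 0.207525/(2.88 × 0.8976) = 2.88 + 0.0802777 = 2.96028 m along the plane.

h_p = 2.960 m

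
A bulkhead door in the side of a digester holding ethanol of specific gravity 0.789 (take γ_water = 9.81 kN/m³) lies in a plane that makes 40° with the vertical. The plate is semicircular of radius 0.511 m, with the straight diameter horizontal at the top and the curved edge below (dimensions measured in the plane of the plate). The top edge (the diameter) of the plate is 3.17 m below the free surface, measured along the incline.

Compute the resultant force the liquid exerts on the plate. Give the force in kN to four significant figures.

γ = 0.789 × 9.81 = 7.74009 kN/m³.
The plate makes 40° with the vertical, i.e. θ = 90° − 40° = 50° to the horizontal. Measuring y along the incline from the free-surface line, vertical depth h = y·sinθ with sinθ = 0.766044.
The centroid of a semicircle lies 4r/(3π) = 0.216875 m from the diameter, here below the top edge, so y_c = 3.17 + 0.216875 = 3.38687 m and h_c = 3.38687 × 0.766044 = 2.59449 m.
A = πr²/2 = π × 0.511²/2 = 0.410168 m².
Resultant F = γ·h_c·A = 7.74009 × 2.59449 × 0.410168 = 8.23682 kN.

F ≈ 8.237 kN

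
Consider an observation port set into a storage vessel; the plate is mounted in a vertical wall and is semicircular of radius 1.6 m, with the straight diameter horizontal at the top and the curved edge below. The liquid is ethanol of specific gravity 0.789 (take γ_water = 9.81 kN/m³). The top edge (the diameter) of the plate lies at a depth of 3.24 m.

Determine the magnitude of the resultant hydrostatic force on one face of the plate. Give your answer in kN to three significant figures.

F ≈ 122 kN

γ = 0.789 × 9.81 = 7.74009 kN/m³.
The centroid of a semicircle lies 4r/(3π) = 0.679061 m from the diameter, here below the top edge, so the centroid depth is h_c = 3.24 + 0.679061 = 3.91906 m.
A = πr²/2 = π × 1.6²/2 = 4.02124 m².
Resultant F = γ·h_c·A = 7.74009 × 3.91906 × 4.02124 = 121.98 kN.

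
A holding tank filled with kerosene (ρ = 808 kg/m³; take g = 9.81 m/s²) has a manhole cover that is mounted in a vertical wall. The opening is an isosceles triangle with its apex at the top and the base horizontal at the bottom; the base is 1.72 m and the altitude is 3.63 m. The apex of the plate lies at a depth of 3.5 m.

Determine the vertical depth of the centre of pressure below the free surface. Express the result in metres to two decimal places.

γ = ρg = 808 × 9.81 / 1000 = 7.92648 kN/m³.
With the apex up, the centroid sits 2h/3 = 2 × 3.63/3 = 2.42 m below the apex, so the centroid depth is h_c = 3.5 + 2.42 = 5.92 m.
A = ½ × 1.72 × 3.63 = 3.1218 m².
Resultant F = γ·h_c·A = 7.92648 × 5.92 × 3.1218 = 146.49 kN.
I_c = b·h³/36 = 1.72 × 3.63³/36 = 2.28531 m⁴.
Centre of pressure: y_p = y_c + I_c/(y_c·A) = 5.92 + 2.28531/(5.92 × 3.1218) = 5.92 + 0.123657 = 6.04366 m along the plane.

h_p = 6.04 m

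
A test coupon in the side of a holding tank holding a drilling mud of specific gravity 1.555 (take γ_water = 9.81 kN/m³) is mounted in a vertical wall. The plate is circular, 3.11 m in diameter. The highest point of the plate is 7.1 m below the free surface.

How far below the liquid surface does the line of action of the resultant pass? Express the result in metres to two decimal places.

h_p = 8.72 m

γ = 1.555 × 9.81 = 15.25455 kN/m³.
The centroid is at the centre, 1.555 m below the top of the plate, so the centroid depth is h_c = 7.1 + 1.555 = 8.655 m.
A = π(1.555)² = 7.59645 m².
Resultant F = γ·h_c·A = 15.25455 × 8.655 × 7.59645 = 1002.95 kN.
I_c = πr⁴/4 = π × 1.555⁴/4 = 4.5921 m⁴.
Centre of pressure: y_p = y_c + I_c/(y_c·A) = 8.655 + 4.5921/(8.655 × 7.59645) = 8.655 + 0.0698447 = 8.72484 m along the plane.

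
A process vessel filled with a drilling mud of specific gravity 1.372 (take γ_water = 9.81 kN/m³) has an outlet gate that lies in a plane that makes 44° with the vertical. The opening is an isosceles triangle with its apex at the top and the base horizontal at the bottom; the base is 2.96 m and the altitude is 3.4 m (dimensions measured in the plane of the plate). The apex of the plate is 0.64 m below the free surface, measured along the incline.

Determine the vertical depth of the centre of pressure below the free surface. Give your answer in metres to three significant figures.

h_p = 2.25 m

γ = 1.372 × 9.81 = 13.45932 kN/m³.
The plate makes 44° with the vertical, i.e. θ = 90° − 44° = 46° to the horizontal. Measuring y along the incline from the free-surface line, vertical depth h = y·sinθ with sinθ = 0.719340.
With the apex up, the centroid sits 2h/3 = 2 × 3.4/3 = 2.26667 m below the apex, so y_c = 0.64 + 2.26667 = 2.90667 m and h_c = 2.90667 × 0.719340 = 2.09088 m.
A = ½ × 2.96 × 3.4 = 5.032 m².
Resultant F = γ·h_c·A = 13.45932 × 2.09088 × 5.032 = 141.61 kN.
I_c = b·h³/36 = 2.96 × 3.4³/36 = 3.23166 m⁴.
Centre of pressure: y_p = y_c + I_c/(y_c·A) = 2.90667 + 3.23166/(2.90667 × 5.032) = 2.90667 + 0.220948 = 3.12762 m along the plane.
Vertically, h_p = y_p·sinθ = 3.12762 × 0.719340 = 2.24982 m.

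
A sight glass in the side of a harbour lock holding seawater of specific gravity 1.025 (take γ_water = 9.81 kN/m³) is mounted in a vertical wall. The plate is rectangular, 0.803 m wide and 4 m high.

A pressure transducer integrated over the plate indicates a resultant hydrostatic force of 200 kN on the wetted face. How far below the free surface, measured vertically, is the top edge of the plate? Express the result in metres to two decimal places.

d_top ≈ 4.19 m

γ = 1.025 × 9.81 = 10.05525 kN/m³.
A = 0.803 × 4 = 3.212 m².
From F = γ·h_c·A, the centroid depth is h_c = 200/(10.05525 × 3.212) = 6.19244 m.
The centroid lies 4/2 = 2 m below the top edge, so the top edge sits at h_top = 6.19244 − 2 = 4.19244 m below the surface.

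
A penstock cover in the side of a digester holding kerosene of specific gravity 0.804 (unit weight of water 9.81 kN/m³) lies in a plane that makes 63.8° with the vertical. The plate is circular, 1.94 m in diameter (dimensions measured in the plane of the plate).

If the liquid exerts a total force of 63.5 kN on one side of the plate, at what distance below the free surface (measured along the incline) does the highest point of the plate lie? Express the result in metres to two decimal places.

γ = 0.804 × 9.81 = 7.88724 kN/m³.
A = π(0.97)² = 2.95592 m².
From F = γ·h_c·A, the centroid depth is h_c = 63.5/(7.88724 × 2.95592) = 2.72368 m.
The plate makes 63.8° with the vertical, i.e. θ = 90° − 63.8° = 26.2° to the horizontal. Measuring y along the incline from the free-surface line, vertical depth h = y·sinθ with sinθ = 0.441506.
Along the incline, y_c = h_c/sinθ = 2.72368/0.441506 = 6.16907 m.
The centroid is at the centre, 0.97 m below the top of the plate, so the highest point sits at y_top = 6.16907 − 0.97 = 5.19907 m along the incline.

y_top ≈ 5.20 m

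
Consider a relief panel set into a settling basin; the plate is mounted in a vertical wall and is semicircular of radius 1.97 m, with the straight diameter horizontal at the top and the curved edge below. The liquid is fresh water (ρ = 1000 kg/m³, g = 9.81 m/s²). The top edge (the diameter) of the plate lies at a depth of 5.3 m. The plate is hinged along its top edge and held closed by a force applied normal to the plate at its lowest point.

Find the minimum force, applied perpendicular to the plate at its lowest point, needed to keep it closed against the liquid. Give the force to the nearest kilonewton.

γ = ρg = 1000 × 9.81 = 9810 N/m³ = 9.81 kN/m³.
The centroid of a semicircle lies 4r/(3π) = 0.836094 m from the diameter, here below the top edge, so the centroid depth is h_c = 5.3 + 0.836094 = 6.13609 m.
A = πr²/2 = π × 1.97²/2 = 6.0961 m².
Resultant F = γ·h_c·A = 9.81 × 6.13609 × 6.0961 = 366.955 kN.
I_c = (π/8 − 8/(9π))·r⁴ = 0.109757 × 1.97⁴ = 1.65309 m⁴.
Centre of pressure: y_p = y_c + I_c/(y_c·A) = 6.13609 + 1.65309/(6.13609 × 6.0961) = 6.13609 + 0.0441929 = 6.18028 m along the plane.
The resultant acts 0.836094 + 0.0441929 = 0.880287 m (along the plate) below the hinge at the top edge, so the moment about the hinge is M = F × 0.880287 = 366.955 × 0.880287 = 323.026 kN·m.
A normal force at the bottom, 1.97 m from the hinge, must supply this moment: P = 323.026/1.97 = 163.973 kN.

P ≈ 164 kN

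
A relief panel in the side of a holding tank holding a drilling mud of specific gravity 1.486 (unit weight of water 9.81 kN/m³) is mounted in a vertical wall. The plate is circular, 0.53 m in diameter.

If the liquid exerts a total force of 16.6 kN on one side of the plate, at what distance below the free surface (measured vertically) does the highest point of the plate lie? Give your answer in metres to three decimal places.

γ = 1.486 × 9.81 = 14.57766 kN/m³.
A = π(0.265)² = 0.220618 m².
From F = γ·h_c·A, the centroid depth is h_c = 16.6/(14.57766 × 0.220618) = 5.16154 m.
The centroid is at the centre, 0.265 m below the top of the plate, so the highest point sits at h_top = 5.16154 − 0.265 = 4.89654 m below the surface.

d_top ≈ 4.897 m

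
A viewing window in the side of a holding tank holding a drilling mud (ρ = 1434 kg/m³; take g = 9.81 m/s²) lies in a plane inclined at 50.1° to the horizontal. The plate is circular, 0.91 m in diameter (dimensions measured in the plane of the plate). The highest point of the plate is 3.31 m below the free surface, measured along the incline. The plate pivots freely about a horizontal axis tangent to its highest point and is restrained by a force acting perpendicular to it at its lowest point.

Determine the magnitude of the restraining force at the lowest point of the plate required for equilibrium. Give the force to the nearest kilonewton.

P ≈ 14 kN

γ = ρg = 1434 × 9.81 / 1000 = 14.06754 kN/m³.
Let θ = 50.1° be the plate's angle to the horizontal; measure y along the incline from where the plane meets the free surface. Vertical depth h = y·sinθ with sinθ = 0.767165.
The centroid is at the centre, 0.455 m below the top of the plate, so y_c = 3.31 + 0.455 = 3.765 m and h_c = 3.765 × 0.767165 = 2.88838 m.
A = π(0.455)² = 0.650388 m².
Resultant F = γ·h_c·A = 14.06754 × 2.88838 × 0.650388 = 26.4268 kN.
I_c = πr⁴/4 = π × 0.455⁴/4 = 0.0336617 m⁴.
Centre of pressure: y_p = y_c + I_c/(y_c·A) = 3.765 + 0.0336617/(3.765 × 0.650388) = 3.765 + 0.0137467 = 3.77875 m along the plane.
The resultant acts 0.455 + 0.0137467 = 0.468747 m (along the plate) below the hinge at the top edge, so the moment about the hinge is M = F × 0.468747 = 26.4268 × 0.468747 = 12.3875 kN·m.
A normal force at the bottom, 0.91 m from the hinge, must supply this moment: P = 12.3875/0.91 = 13.6126 kN.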